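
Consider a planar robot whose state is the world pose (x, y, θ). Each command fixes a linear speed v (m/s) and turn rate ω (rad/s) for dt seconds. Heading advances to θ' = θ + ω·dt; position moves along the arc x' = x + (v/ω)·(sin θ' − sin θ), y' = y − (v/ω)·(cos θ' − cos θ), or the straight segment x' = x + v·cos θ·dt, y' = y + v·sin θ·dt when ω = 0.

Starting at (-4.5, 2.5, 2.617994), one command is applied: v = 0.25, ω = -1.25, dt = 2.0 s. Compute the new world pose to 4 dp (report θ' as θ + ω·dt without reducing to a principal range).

θ' = 2.6180 + -1.25·2.0 = 0.1180
R = v/ω = 0.25/-1.25 = -0.2000
x' = -4.5 + -0.2000·(sin 0.1180 − sin 2.6180) = -4.4235
y' = 2.5 − -0.2000·(cos 0.1180 − cos 2.6180) = 2.8718

(-4.4235, 2.8718, 0.1180)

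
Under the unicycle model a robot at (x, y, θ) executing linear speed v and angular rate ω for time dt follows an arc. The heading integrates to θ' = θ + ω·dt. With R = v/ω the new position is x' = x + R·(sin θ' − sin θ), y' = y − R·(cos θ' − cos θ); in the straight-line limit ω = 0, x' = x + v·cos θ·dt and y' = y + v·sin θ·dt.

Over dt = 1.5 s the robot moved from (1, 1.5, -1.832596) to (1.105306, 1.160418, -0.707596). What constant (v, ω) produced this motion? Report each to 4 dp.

Δθ = -0.707596 − -1.832596 = 1.125000
ω = Δθ/dt = 1.125000/1.5 = 0.7500
R = −Δy/(cos θ' − cos θ) = 0.3333
v = R·ω = 0.3333·0.7500 = 0.2500

v = 0.2500, ω = 0.7500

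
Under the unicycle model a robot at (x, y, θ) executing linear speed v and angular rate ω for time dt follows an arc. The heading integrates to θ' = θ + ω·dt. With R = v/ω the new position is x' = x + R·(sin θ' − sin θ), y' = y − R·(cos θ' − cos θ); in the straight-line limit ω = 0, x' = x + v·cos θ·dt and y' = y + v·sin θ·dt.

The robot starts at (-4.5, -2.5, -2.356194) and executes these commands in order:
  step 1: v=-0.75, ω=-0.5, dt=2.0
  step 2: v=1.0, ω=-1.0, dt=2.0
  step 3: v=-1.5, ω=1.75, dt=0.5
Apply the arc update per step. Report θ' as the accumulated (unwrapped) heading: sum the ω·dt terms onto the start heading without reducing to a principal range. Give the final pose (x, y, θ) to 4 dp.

(-3.8555, -1.2287, -4.4812)

step 1: θ'=-3.3562 (R=1.5000) → pose (-3.1199, -2.0951, -3.3562)
step 2: θ'=-5.3562 (R=-1.0000) → pose (-3.7068, -0.5178, -5.3562)
step 3: θ'=-4.4812 (R=-0.8571) → pose (-3.8555, -1.2287, -4.4812)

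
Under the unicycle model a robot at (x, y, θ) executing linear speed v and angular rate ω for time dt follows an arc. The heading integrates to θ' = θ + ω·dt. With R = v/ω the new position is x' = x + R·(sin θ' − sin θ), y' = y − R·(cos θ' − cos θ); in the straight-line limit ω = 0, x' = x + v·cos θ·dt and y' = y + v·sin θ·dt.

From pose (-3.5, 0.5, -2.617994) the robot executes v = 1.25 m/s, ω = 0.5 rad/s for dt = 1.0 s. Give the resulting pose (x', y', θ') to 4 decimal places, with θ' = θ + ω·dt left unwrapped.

θ' = -2.6180 + 0.5·1.0 = -2.1180
R = v/ω = 1.25/0.5 = 2.5000
x' = -3.5 + 2.5000·(sin -2.1180 − sin -2.6180) = -4.3850
y' = 0.5 − 2.5000·(cos -2.1180 − cos -2.6180) = -0.3643

(-4.3850, -0.3643, -2.1180)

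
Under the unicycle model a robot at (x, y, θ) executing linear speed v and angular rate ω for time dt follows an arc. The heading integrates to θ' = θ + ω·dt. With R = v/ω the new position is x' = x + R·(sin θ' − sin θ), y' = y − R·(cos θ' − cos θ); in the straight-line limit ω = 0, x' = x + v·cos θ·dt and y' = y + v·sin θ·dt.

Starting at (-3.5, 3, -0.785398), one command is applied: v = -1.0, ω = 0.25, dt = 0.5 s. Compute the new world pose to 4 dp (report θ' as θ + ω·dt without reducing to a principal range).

(-3.8747, 3.3306, -0.6604)

θ' = -0.7854 + 0.25·0.5 = -0.6604
R = v/ω = -1.0/0.25 = -4.0000
x' = -3.5 + -4.0000·(sin -0.6604 − sin -0.7854) = -3.8747
y' = 3 − -4.0000·(cos -0.6604 − cos -0.7854) = 3.3306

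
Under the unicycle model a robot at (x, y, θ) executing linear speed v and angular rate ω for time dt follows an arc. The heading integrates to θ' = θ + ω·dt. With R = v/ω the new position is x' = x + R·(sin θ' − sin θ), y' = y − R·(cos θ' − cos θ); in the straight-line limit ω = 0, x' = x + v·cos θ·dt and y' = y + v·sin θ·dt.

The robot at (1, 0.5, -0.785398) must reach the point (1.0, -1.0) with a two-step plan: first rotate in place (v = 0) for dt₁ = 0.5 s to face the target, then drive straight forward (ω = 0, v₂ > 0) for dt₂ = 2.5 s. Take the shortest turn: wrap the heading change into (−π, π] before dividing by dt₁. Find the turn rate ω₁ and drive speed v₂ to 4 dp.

heading to target = atan2(-1−0.5, 1−1) = -1.5708
Δθ = wrap(-1.5708 − -0.7854) = -0.7854; ω₁ = Δθ/dt₁ = -1.5708
distance = √((1−1)² + (-1−0.5)²) = 1.5000; v₂ = distance/dt₂ = 0.6000

ω₁ = -1.5708, v₂ = 0.6000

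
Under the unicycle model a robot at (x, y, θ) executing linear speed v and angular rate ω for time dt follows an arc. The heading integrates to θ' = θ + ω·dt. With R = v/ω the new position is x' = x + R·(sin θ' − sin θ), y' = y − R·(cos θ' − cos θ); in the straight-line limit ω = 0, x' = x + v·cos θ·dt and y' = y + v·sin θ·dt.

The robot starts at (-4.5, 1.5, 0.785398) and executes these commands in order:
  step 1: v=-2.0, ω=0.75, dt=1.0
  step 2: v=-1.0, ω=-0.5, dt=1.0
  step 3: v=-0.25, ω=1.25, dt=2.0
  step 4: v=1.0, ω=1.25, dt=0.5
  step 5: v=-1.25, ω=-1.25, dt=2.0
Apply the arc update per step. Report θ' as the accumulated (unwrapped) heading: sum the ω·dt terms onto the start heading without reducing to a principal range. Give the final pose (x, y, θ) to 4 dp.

(-3.8360, -2.2817, 1.6604)

step 1: θ'=1.5354 (R=-2.6667) → pose (-5.2794, -0.2912, 1.5354)
step 2: θ'=1.0354 (R=2.0000) → pose (-5.5580, -1.2408, 1.0354)
step 3: θ'=3.5354 (R=-0.2000) → pose (-5.3092, -1.5276, 3.5354)
step 4: θ'=4.1604 (R=0.8000) → pose (-5.6835, -1.8468, 4.1604)
step 5: θ'=1.6604 (R=1.0000) → pose (-3.8360, -2.2817, 1.6604)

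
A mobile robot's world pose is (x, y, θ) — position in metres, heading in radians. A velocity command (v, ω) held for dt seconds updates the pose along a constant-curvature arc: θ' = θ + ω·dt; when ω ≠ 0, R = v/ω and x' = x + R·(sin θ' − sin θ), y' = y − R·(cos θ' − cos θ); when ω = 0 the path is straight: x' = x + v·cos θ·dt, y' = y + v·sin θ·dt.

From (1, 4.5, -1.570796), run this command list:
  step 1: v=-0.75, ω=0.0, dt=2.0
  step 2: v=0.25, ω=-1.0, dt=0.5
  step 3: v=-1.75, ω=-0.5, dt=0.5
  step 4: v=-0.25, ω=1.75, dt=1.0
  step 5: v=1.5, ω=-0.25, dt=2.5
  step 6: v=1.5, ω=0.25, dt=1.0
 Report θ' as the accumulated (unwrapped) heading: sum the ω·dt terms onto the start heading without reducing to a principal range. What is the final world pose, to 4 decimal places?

step 1: θ'=-1.5708 (straight) → pose (1.0000, 6.0000, -1.5708)
step 2: θ'=-2.0708 (R=-0.2500) → pose (0.9694, 5.8801, -2.0708)
step 3: θ'=-2.3208 (R=3.5000) → pose (1.4800, 6.5879, -2.3208)
step 4: θ'=-0.5708 (R=-0.1429) → pose (1.4527, 6.8055, -0.5708)
step 5: θ'=-1.1958 (R=-6.0000) → pose (3.7939, 3.9543, -1.1958)
step 6: θ'=-0.9458 (R=6.0000) → pose (4.5112, 2.6413, -0.9458)

(4.5112, 2.6413, -0.9458)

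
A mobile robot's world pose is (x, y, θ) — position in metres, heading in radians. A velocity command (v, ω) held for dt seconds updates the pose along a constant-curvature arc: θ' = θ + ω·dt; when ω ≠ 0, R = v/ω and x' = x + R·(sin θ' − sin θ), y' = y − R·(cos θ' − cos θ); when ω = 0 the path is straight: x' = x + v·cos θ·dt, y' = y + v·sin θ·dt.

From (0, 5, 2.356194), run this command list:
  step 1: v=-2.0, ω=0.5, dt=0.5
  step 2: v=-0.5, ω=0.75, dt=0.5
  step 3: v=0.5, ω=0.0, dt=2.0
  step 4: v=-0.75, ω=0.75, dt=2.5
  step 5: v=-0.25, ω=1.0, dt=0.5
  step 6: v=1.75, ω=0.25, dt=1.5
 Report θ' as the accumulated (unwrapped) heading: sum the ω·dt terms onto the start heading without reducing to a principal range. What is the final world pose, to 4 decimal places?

(3.0641, 3.9492, 5.7312)

step 1: θ'=2.6062 (R=-4.0000) → pose (0.7877, 4.3882, 2.6062)
step 2: θ'=2.9812 (R=-0.6667) → pose (1.0213, 4.3034, 2.9812)
step 3: θ'=2.9812 (straight) → pose (0.0342, 4.4631, 2.9812)
step 4: θ'=4.8562 (R=-1.0000) → pose (1.1836, 5.5936, 4.8562)
step 5: θ'=5.3562 (R=-0.2500) → pose (1.1361, 5.7079, 5.3562)
step 6: θ'=5.7312 (R=7.0000) → pose (3.0641, 3.9492, 5.7312)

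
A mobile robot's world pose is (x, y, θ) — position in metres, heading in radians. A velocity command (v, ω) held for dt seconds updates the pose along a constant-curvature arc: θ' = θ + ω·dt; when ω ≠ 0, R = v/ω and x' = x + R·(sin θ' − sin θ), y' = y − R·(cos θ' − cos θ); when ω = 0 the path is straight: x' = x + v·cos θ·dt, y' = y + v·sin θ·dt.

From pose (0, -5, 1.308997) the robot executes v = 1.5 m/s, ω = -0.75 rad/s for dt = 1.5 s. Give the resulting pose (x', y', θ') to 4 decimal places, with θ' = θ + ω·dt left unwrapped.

(1.5659, -3.5514, 0.1840)

θ' = 1.3090 + -0.75·1.5 = 0.1840
R = v/ω = 1.5/-0.75 = -2.0000
x' = 0 + -2.0000·(sin 0.1840 − sin 1.3090) = 1.5659
y' = -5 − -2.0000·(cos 0.1840 − cos 1.3090) = -3.5514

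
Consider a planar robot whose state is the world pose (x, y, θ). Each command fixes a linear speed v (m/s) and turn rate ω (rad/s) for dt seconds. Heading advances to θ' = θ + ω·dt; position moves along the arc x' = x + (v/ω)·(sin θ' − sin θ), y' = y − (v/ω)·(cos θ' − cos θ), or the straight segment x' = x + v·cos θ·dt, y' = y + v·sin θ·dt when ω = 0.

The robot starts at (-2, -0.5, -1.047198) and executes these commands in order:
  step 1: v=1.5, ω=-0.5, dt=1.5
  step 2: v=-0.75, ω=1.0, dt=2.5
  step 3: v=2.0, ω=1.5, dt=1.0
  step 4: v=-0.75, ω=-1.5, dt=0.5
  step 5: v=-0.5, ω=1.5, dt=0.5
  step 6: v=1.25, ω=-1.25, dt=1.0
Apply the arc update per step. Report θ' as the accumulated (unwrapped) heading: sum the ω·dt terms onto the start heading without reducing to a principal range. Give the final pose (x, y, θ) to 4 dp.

(-2.5293, 0.4520, 0.9528)

step 1: θ'=-1.7972 (R=-3.0000) → pose (-1.6746, -2.6734, -1.7972)
step 2: θ'=0.7028 (R=-0.7500) → pose (-2.8903, -1.9328, 0.7028)
step 3: θ'=2.2028 (R=1.3333) → pose (-2.6763, -0.1277, 2.2028)
step 4: θ'=1.4528 (R=0.5000) → pose (-2.5832, -0.4820, 1.4528)
step 5: θ'=2.2028 (R=-0.3333) → pose (-2.5211, -0.7181, 2.2028)
step 6: θ'=0.9528 (R=-1.0000) → pose (-2.5293, 0.4520, 0.9528)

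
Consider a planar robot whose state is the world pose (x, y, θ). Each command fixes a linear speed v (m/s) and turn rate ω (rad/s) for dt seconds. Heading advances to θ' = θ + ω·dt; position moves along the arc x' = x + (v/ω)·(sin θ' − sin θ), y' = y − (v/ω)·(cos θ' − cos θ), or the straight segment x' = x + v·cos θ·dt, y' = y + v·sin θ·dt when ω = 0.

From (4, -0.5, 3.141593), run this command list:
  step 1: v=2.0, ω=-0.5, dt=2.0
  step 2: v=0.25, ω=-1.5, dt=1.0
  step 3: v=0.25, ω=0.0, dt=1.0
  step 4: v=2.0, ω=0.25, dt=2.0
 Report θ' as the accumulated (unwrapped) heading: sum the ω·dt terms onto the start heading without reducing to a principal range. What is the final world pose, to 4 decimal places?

step 1: θ'=2.1416 (R=-4.0000) → pose (0.6341, 1.3388, 2.1416)
step 2: θ'=0.6416 (R=-0.1667) → pose (0.6746, 1.5624, 0.6416)
step 3: θ'=0.6416 (straight) → pose (0.8749, 1.7120, 0.6416)
step 4: θ'=1.1416 (R=8.0000) → pose (3.3615, 4.7920, 1.1416)

(3.3615, 4.7920, 1.1416)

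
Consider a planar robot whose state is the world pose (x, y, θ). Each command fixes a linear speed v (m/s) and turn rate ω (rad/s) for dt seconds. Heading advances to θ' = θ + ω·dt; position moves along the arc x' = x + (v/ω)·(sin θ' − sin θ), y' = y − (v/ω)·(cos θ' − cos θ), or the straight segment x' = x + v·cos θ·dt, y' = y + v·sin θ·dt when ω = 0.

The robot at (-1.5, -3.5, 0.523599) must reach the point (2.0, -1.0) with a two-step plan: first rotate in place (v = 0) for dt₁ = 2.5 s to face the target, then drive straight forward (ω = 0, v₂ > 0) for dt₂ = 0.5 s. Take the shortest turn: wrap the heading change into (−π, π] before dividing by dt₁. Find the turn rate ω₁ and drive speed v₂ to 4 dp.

heading to target = atan2(-1−-3.5, 2−-1.5) = 0.6202
Δθ = wrap(0.6202 − 0.5236) = 0.0967; ω₁ = Δθ/dt₁ = 0.0387
distance = √((2−-1.5)² + (-1−-3.5)²) = 4.3012; v₂ = distance/dt₂ = 8.6023

ω₁ = 0.0387, v₂ = 8.6023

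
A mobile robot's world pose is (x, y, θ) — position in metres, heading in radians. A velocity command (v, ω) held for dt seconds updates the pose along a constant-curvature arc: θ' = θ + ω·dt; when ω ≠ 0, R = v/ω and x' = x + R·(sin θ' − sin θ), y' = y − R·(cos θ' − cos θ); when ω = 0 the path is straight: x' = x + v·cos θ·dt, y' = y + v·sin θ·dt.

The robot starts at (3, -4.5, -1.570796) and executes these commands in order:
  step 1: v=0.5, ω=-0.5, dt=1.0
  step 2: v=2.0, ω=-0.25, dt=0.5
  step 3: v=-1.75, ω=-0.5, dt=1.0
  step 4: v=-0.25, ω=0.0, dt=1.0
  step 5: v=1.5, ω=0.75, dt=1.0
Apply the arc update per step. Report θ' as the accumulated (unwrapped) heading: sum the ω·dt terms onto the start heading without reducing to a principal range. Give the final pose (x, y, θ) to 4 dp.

(2.9008, -5.6789, -1.9458)

step 1: θ'=-2.0708 (R=-1.0000) → pose (2.8776, -4.9794, -2.0708)
step 2: θ'=-2.1958 (R=-8.0000) → pose (2.3446, -5.8248, -2.1958)
step 3: θ'=-2.6958 (R=3.5000) → pose (3.6739, -4.7147, -2.6958)
step 4: θ'=-2.6958 (straight) → pose (3.8994, -4.6069, -2.6958)
step 5: θ'=-1.9458 (R=2.0000) → pose (2.9008, -5.6789, -1.9458)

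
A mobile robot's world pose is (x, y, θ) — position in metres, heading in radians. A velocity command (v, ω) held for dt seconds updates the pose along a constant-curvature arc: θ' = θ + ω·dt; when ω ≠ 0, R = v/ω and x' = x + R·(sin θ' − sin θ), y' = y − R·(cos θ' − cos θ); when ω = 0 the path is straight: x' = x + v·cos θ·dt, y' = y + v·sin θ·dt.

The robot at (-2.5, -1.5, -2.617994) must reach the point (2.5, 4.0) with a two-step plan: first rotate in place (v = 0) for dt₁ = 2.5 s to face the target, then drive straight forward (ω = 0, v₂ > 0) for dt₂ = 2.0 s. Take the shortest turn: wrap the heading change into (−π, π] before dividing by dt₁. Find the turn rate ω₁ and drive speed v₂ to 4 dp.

heading to target = atan2(4−-1.5, 2.5−-2.5) = 0.8330
Δθ = wrap(0.8330 − -2.6180) = -2.8322; ω₁ = Δθ/dt₁ = -1.1329
distance = √((2.5−-2.5)² + (4−-1.5)²) = 7.4330; v₂ = distance/dt₂ = 3.7165

ω₁ = -1.1329, v₂ = 3.7165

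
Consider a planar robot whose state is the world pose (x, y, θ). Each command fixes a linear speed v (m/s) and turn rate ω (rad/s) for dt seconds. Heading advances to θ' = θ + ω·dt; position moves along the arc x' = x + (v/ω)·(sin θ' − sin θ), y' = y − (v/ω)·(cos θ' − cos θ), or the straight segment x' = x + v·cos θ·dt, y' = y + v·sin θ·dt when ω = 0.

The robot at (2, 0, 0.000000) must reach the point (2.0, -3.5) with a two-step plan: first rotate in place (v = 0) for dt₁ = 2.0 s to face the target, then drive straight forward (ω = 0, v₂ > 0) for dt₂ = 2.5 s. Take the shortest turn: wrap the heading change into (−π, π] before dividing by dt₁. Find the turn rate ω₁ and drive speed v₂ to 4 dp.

heading to target = atan2(-3.5−0, 2−2) = -1.5708
Δθ = wrap(-1.5708 − 0.0000) = -1.5708; ω₁ = Δθ/dt₁ = -0.7854
distance = √((2−2)² + (-3.5−0)²) = 3.5000; v₂ = distance/dt₂ = 1.4000

ω₁ = -0.7854, v₂ = 1.4000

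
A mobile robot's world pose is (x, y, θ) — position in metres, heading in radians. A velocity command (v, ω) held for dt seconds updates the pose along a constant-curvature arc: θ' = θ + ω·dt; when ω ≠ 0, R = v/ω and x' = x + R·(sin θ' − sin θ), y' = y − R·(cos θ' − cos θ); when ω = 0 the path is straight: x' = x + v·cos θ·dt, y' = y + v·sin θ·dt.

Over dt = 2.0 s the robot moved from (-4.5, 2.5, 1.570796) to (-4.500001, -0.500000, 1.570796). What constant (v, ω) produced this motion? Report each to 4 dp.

Δθ = 1.570796 − 1.570796 = 0.000000
ω = Δθ/dt = 0.000000/2.0 = 0.0000
ω = 0 → v = (Δx·cos θ + Δy·sin θ)/dt = -1.5000

v = -1.5000, ω = 0.0000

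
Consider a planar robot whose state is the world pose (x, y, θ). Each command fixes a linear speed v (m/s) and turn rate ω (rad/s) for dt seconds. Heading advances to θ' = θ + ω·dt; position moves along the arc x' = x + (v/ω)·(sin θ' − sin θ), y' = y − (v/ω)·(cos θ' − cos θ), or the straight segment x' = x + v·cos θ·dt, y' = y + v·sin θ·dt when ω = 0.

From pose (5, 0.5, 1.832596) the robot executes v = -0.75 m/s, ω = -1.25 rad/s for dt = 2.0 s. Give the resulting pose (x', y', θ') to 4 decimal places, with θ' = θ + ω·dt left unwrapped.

(4.0491, -0.1266, -0.6674)

θ' = 1.8326 + -1.25·2.0 = -0.6674
R = v/ω = -0.75/-1.25 = 0.6000
x' = 5 + 0.6000·(sin -0.6674 − sin 1.8326) = 4.0491
y' = 0.5 − 0.6000·(cos -0.6674 − cos 1.8326) = -0.1266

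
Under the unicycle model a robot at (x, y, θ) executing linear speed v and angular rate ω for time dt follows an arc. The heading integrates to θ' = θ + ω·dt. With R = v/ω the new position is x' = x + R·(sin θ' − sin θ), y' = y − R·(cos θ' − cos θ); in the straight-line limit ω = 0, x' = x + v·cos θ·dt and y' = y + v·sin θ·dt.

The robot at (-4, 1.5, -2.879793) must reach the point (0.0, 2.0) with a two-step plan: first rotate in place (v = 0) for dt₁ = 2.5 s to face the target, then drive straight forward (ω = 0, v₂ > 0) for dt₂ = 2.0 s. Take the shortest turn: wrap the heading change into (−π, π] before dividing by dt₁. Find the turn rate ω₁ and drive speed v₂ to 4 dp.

ω₁ = 1.2017, v₂ = 2.0156

heading to target = atan2(2−1.5, 0−-4) = 0.1244
Δθ = wrap(0.1244 − -2.8798) = 3.0041; ω₁ = Δθ/dt₁ = 1.2017
distance = √((0−-4)² + (2−1.5)²) = 4.0311; v₂ = distance/dt₂ = 2.0156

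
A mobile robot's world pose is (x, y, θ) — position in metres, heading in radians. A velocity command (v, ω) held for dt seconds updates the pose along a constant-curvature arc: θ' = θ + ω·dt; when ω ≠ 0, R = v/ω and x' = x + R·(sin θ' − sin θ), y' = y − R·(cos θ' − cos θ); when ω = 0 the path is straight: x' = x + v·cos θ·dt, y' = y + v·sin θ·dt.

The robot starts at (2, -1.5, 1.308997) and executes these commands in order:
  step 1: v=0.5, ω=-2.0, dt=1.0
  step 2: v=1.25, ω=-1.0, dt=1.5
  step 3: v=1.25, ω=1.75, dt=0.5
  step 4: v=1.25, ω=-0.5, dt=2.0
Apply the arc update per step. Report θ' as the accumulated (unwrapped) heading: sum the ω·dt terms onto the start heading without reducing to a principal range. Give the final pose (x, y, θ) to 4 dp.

step 1: θ'=-0.6910 (R=-0.2500) → pose (2.4008, -1.3721, -0.6910)
step 2: θ'=-2.1910 (R=-1.2500) → pose (2.6214, -3.0618, -2.1910)
step 3: θ'=-1.3160 (R=0.7143) → pose (2.5114, -3.6570, -1.3160)
step 4: θ'=-2.3160 (R=-2.5000) → pose (1.9295, -5.9824, -2.3160)

(1.9295, -5.9824, -2.3160)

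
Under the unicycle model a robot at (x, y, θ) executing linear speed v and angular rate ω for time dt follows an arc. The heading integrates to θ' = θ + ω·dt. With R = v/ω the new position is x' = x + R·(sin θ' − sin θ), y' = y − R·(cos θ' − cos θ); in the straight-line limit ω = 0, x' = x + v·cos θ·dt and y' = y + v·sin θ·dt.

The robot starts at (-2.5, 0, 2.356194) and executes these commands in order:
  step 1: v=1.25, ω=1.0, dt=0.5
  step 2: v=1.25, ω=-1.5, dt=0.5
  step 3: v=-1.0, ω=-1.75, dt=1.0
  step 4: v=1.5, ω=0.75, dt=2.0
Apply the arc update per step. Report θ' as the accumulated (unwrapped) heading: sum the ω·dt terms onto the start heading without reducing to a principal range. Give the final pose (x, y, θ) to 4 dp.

step 1: θ'=2.8562 (R=1.2500) → pose (-3.0320, 0.3156, 2.8562)
step 2: θ'=2.1062 (R=-0.8333) → pose (-3.5141, 0.6900, 2.1062)
step 3: θ'=0.3562 (R=0.5714) → pose (-3.8063, -0.1371, 0.3562)
step 4: θ'=1.8562 (R=2.0000) → pose (-2.5846, 2.3005, 1.8562)

(-2.5846, 2.3005, 1.8562)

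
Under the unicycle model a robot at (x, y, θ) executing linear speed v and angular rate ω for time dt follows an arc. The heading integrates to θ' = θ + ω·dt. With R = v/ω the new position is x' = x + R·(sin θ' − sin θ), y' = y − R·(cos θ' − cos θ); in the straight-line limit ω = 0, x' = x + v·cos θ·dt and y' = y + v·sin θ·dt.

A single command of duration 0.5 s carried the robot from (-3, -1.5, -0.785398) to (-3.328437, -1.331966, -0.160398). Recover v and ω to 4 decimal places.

Δθ = -0.160398 − -0.785398 = 0.625000
ω = Δθ/dt = 0.625000/0.5 = 1.2500
R = Δx/(sin θ' − sin θ) = -0.6000
v = R·ω = -0.6000·1.2500 = -0.7500

v = -0.7500, ω = 1.2500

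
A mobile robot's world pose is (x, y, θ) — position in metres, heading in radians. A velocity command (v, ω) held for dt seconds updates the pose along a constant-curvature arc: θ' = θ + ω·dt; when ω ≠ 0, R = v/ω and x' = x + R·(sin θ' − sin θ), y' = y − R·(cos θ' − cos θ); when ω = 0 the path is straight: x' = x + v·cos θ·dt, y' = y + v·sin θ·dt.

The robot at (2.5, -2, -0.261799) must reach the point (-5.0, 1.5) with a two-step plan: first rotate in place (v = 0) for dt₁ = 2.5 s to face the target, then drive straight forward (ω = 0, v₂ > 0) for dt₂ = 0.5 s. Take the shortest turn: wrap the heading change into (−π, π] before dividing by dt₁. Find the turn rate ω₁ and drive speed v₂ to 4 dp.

ω₁ = 1.1867, v₂ = 16.5529

heading to target = atan2(1.5−-2, -5−2.5) = 2.7050
Δθ = wrap(2.7050 − -0.2618) = 2.9668; ω₁ = Δθ/dt₁ = 1.1867
distance = √((-5−2.5)² + (1.5−-2)²) = 8.2765; v₂ = distance/dt₂ = 16.5529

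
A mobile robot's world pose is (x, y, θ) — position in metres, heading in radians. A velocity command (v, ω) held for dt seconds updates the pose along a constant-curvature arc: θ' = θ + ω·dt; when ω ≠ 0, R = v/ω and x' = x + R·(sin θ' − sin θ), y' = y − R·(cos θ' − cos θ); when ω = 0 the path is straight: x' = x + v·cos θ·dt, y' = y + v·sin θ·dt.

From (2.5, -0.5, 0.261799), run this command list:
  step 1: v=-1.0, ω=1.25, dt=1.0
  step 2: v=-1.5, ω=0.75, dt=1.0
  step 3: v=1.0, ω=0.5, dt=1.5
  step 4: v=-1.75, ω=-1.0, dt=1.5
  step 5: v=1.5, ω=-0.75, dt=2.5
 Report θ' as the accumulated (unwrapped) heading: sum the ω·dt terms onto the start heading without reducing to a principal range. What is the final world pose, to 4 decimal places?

(5.3089, -1.9964, -0.3632)

step 1: θ'=1.5118 (R=-0.8000) → pose (1.9084, -1.2256, 1.5118)
step 2: θ'=2.2618 (R=-2.0000) → pose (2.3638, -2.6181, 2.2618)
step 3: θ'=3.0118 (R=2.0000) → pose (1.0814, -1.9096, 3.0118)
step 4: θ'=1.5118 (R=1.7500) → pose (2.6019, -3.7480, 1.5118)
step 5: θ'=-0.3632 (R=-2.0000) → pose (5.3089, -1.9964, -0.3632)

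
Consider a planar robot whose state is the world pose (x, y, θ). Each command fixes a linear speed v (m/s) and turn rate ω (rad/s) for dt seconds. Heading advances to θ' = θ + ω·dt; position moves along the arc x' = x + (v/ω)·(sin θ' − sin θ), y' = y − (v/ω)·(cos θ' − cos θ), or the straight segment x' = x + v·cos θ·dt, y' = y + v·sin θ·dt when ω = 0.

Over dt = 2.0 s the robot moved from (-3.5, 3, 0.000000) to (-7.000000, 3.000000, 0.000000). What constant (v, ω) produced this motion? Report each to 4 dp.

v = -1.7500, ω = 0.0000

Δθ = 0.000000 − 0.000000 = 0.000000
ω = Δθ/dt = 0.000000/2.0 = 0.0000
ω = 0 → v = (Δx·cos θ + Δy·sin θ)/dt = -1.7500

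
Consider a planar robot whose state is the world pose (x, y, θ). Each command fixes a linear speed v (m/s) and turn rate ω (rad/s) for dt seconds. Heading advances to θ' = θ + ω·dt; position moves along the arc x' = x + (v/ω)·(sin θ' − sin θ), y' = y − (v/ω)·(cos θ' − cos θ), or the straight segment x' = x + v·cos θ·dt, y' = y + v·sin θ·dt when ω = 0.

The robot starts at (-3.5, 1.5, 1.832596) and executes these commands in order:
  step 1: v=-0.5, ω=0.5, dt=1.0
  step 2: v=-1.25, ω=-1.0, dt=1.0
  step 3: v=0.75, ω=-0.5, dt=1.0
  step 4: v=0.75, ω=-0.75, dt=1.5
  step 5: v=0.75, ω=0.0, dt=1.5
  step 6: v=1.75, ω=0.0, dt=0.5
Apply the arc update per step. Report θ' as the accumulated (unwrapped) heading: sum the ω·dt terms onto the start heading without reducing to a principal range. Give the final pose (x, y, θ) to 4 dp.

step 1: θ'=2.3326 (R=-1.0000) → pose (-3.2577, 1.0686, 2.3326)
step 2: θ'=1.3326 (R=1.2500) → pose (-2.9475, -0.0891, 1.3326)
step 3: θ'=0.8326 (R=-1.5000) → pose (-2.5993, 0.5664, 0.8326)
step 4: θ'=-0.2924 (R=-1.0000) → pose (-1.5714, 0.8510, -0.2924)
step 5: θ'=-0.2924 (straight) → pose (-0.4941, 0.5267, -0.2924)
step 6: θ'=-0.2924 (straight) → pose (0.3437, 0.2745, -0.2924)

(0.3437, 0.2745, -0.2924)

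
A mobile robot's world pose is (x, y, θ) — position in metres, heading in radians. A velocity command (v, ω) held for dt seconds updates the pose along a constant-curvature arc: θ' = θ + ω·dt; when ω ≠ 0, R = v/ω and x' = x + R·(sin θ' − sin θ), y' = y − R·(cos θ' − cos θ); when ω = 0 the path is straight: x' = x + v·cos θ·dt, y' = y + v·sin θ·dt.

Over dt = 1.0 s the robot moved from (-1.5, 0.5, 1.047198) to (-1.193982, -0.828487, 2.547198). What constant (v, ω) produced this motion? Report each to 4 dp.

Δθ = 2.547198 − 1.047198 = 1.500000
ω = Δθ/dt = 1.500000/1.0 = 1.5000
R = −Δy/(cos θ' − cos θ) = -1.0000
v = R·ω = -1.0000·1.5000 = -1.5000

v = -1.5000, ω = 1.5000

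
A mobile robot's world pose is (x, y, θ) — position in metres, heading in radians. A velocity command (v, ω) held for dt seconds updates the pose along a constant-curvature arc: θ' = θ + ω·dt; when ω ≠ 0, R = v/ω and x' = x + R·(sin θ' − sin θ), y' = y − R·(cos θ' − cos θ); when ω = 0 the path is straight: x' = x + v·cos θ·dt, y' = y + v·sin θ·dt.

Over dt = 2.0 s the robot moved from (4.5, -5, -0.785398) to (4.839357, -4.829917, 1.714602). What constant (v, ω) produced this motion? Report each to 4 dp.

v = 0.2500, ω = 1.2500

Δθ = 1.714602 − -0.785398 = 2.500000
ω = Δθ/dt = 2.500000/2.0 = 1.2500
R = Δx/(sin θ' − sin θ) = 0.2000
v = R·ω = 0.2000·1.2500 = 0.2500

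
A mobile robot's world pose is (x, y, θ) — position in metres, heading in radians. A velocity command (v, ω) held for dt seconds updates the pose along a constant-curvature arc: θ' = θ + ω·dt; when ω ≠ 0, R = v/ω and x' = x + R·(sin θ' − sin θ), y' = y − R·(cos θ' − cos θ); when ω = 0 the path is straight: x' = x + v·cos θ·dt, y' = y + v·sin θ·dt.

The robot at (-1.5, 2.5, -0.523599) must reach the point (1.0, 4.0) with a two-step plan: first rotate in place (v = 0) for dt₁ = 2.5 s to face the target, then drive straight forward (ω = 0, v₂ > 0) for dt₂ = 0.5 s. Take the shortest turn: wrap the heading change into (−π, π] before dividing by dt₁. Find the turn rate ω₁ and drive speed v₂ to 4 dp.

ω₁ = 0.4256, v₂ = 5.8310

heading to target = atan2(4−2.5, 1−-1.5) = 0.5404
Δθ = wrap(0.5404 − -0.5236) = 1.0640; ω₁ = Δθ/dt₁ = 0.4256
distance = √((1−-1.5)² + (4−2.5)²) = 2.9155; v₂ = distance/dt₂ = 5.8310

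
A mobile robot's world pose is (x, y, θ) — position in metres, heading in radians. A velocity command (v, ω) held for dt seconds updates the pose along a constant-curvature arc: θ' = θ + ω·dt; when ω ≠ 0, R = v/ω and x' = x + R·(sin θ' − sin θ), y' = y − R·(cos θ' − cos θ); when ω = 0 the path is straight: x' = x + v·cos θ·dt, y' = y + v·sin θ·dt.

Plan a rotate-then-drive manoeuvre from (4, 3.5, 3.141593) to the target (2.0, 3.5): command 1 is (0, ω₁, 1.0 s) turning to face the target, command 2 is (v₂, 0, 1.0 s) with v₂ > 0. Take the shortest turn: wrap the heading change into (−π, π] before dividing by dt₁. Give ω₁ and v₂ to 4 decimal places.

heading to target = atan2(3.5−3.5, 2−4) = 3.1416
Δθ = wrap(3.1416 − 3.1416) = 0.0000; ω₁ = Δθ/dt₁ = 0.0000
distance = √((2−4)² + (3.5−3.5)²) = 2.0000; v₂ = distance/dt₂ = 2.0000

ω₁ = 0.0000, v₂ = 2.0000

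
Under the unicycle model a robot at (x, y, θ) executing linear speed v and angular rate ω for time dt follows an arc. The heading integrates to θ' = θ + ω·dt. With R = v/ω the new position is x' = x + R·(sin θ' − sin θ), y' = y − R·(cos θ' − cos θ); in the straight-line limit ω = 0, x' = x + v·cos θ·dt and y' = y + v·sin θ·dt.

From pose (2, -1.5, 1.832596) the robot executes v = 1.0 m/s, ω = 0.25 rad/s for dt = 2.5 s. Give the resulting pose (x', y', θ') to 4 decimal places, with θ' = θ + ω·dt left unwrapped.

(0.6639, 0.5649, 2.4576)

θ' = 1.8326 + 0.25·2.5 = 2.4576
R = v/ω = 1.0/0.25 = 4.0000
x' = 2 + 4.0000·(sin 2.4576 − sin 1.8326) = 0.6639
y' = -1.5 − 4.0000·(cos 2.4576 − cos 1.8326) = 0.5649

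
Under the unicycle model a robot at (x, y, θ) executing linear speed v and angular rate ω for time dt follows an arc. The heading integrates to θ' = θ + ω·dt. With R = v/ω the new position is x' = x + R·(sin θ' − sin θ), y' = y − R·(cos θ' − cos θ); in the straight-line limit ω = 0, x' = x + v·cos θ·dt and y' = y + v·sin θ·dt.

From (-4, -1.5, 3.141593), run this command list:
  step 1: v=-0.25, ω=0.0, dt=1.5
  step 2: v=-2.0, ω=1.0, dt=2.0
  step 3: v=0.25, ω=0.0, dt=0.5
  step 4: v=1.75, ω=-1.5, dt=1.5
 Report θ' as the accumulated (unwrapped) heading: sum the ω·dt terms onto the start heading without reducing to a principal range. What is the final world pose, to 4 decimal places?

step 1: θ'=3.1416 (straight) → pose (-3.6250, -1.5000, 3.1416)
step 2: θ'=5.1416 (R=-2.0000) → pose (-1.8064, 1.3323, 5.1416)
step 3: θ'=5.1416 (straight) → pose (-1.7544, 1.2186, 5.1416)
step 4: θ'=2.8916 (R=-1.1667) → pose (-3.1039, -0.3973, 2.8916)

(-3.1039, -0.3973, 2.8916)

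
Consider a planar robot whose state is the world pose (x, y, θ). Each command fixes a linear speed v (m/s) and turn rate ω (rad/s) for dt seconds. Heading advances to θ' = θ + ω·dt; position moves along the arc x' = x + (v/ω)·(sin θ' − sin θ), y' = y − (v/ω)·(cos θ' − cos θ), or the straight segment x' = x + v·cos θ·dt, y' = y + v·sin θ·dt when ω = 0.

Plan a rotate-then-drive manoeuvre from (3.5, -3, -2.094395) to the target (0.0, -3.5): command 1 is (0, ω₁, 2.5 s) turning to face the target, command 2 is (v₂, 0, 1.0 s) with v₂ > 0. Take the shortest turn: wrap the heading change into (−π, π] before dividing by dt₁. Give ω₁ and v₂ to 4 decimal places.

ω₁ = -0.3621, v₂ = 3.5355

heading to target = atan2(-3.5−-3, 0−3.5) = -2.9997
Δθ = wrap(-2.9997 − -2.0944) = -0.9053; ω₁ = Δθ/dt₁ = -0.3621
distance = √((0−3.5)² + (-3.5−-3)²) = 3.5355; v₂ = distance/dt₂ = 3.5355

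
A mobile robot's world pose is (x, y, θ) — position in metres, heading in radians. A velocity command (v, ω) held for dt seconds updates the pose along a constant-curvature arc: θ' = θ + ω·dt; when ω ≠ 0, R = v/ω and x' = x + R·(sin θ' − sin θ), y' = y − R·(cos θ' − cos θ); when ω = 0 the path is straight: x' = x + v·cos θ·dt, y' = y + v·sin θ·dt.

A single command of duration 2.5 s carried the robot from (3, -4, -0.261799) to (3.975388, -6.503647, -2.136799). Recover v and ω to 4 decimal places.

Δθ = -2.136799 − -0.261799 = -1.875000
ω = Δθ/dt = -1.875000/2.5 = -0.7500
R = −Δy/(cos θ' − cos θ) = -1.6667
v = R·ω = -1.6667·-0.7500 = 1.2500

v = 1.2500, ω = -0.7500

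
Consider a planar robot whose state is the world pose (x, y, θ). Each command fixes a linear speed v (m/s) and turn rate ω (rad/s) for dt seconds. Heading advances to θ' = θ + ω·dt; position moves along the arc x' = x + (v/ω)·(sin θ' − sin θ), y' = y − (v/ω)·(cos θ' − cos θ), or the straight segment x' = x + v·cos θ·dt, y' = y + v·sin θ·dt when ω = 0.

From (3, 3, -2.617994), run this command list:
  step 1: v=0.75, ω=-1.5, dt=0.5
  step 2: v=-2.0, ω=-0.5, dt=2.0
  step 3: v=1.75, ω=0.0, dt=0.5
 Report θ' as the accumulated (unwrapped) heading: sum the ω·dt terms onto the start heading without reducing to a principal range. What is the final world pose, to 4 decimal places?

step 1: θ'=-3.3680 (R=-0.5000) → pose (2.6378, 2.9458, -3.3680)
step 2: θ'=-4.3680 (R=4.0000) → pose (5.5050, 0.3984, -4.3680)
step 3: θ'=-4.3680 (straight) → pose (5.2096, 1.2220, -4.3680)

(5.2096, 1.2220, -4.3680)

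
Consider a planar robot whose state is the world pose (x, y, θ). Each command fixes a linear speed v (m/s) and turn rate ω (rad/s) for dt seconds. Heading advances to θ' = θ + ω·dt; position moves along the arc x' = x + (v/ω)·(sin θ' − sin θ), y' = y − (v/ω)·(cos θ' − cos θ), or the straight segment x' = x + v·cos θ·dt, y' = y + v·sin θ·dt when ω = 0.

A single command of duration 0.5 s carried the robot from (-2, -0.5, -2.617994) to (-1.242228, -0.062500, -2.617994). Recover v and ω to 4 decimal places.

v = -1.7500, ω = 0.0000

Δθ = -2.617994 − -2.617994 = 0.000000
ω = Δθ/dt = 0.000000/0.5 = 0.0000
ω = 0 → v = (Δx·cos θ + Δy·sin θ)/dt = -1.7500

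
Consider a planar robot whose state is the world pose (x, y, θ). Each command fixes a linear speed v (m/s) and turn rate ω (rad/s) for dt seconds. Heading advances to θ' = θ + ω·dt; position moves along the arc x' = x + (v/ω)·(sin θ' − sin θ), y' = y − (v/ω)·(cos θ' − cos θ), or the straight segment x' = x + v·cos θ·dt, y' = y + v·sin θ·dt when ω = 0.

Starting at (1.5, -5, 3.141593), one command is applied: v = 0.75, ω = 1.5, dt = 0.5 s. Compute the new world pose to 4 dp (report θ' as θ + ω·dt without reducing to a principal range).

θ' = 3.1416 + 1.5·0.5 = 3.8916
R = v/ω = 0.75/1.5 = 0.5000
x' = 1.5 + 0.5000·(sin 3.8916 − sin 3.1416) = 1.1592
y' = -5 − 0.5000·(cos 3.8916 − cos 3.1416) = -5.1342

(1.1592, -5.1342, 3.8916)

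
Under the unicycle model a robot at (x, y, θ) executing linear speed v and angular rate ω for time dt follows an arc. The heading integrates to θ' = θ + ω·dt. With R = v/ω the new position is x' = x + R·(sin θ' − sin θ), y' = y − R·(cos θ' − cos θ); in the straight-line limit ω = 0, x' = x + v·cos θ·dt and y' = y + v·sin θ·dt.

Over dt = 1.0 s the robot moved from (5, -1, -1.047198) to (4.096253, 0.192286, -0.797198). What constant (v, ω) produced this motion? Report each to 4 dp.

v = -1.5000, ω = 0.2500

Δθ = -0.797198 − -1.047198 = 0.250000
ω = Δθ/dt = 0.250000/1.0 = 0.2500
R = −Δy/(cos θ' − cos θ) = -6.0000
v = R·ω = -6.0000·0.2500 = -1.5000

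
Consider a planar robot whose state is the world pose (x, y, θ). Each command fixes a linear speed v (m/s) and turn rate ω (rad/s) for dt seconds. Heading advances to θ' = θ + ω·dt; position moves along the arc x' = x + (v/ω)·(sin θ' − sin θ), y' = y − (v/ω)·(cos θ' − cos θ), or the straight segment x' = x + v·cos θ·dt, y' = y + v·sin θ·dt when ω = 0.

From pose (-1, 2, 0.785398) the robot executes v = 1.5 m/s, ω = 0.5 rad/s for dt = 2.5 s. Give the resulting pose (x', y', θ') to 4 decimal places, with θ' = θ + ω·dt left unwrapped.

θ' = 0.7854 + 0.5·2.5 = 2.0354
R = v/ω = 1.5/0.5 = 3.0000
x' = -1 + 3.0000·(sin 2.0354 − sin 0.7854) = -0.4393
y' = 2 − 3.0000·(cos 2.0354 − cos 0.7854) = 5.4655

(-0.4393, 5.4655, 2.0354)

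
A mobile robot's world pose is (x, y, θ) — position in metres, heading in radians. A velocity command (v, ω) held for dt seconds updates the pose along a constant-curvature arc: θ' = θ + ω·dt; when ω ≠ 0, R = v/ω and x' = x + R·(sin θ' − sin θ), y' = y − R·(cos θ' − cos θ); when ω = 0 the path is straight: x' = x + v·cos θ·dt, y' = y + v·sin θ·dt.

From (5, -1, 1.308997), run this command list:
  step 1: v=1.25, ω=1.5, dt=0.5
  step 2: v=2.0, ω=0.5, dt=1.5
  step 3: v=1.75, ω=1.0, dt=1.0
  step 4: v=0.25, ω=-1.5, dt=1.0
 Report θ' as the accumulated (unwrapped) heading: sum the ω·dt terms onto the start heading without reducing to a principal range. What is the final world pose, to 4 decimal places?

(0.8234, 1.2503, 2.3090)

step 1: θ'=2.0590 (R=0.8333) → pose (4.9310, -0.3935, 2.0590)
step 2: θ'=2.8090 (R=4.0000) → pose (2.7043, 1.5112, 2.8090)
step 3: θ'=3.8090 (R=1.7500) → pose (1.0498, 1.2316, 3.8090)
step 4: θ'=2.3090 (R=-0.1667) → pose (0.8234, 1.2503, 2.3090)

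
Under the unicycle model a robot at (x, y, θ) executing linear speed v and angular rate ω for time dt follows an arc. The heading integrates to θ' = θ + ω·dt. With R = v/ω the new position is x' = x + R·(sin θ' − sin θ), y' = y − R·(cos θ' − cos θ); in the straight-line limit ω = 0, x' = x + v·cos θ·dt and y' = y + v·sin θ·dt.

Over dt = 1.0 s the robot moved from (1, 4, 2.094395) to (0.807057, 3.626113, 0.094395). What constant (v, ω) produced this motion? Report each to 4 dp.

v = -0.5000, ω = -2.0000

Δθ = 0.094395 − 2.094395 = -2.000000
ω = Δθ/dt = -2.000000/1.0 = -2.0000
R = −Δy/(cos θ' − cos θ) = 0.2500
v = R·ω = 0.2500·-2.0000 = -0.5000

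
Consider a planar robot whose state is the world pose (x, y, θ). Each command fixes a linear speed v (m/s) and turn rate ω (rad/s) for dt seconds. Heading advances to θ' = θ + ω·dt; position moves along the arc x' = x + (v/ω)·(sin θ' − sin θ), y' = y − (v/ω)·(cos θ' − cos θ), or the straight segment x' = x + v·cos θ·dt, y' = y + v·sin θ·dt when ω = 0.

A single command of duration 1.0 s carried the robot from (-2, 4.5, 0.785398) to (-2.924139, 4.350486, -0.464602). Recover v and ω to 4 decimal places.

v = -1.0000, ω = -1.2500

Δθ = -0.464602 − 0.785398 = -1.250000
ω = Δθ/dt = -1.250000/1.0 = -1.2500
R = Δx/(sin θ' − sin θ) = 0.8000
v = R·ω = 0.8000·-1.2500 = -1.0000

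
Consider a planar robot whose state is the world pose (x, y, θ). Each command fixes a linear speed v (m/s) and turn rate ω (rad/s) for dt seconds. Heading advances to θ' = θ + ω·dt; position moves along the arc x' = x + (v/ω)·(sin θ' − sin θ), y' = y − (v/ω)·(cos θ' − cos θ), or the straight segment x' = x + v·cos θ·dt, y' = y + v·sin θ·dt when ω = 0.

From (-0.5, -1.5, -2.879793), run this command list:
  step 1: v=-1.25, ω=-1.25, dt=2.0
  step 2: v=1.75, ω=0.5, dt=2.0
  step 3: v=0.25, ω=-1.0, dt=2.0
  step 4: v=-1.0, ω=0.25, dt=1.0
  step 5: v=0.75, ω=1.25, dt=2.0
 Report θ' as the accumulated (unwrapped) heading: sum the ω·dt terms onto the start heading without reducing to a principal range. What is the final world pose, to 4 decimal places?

step 1: θ'=-5.3798 (R=1.0000) → pose (0.5443, -3.0849, -5.3798)
step 2: θ'=-4.3798 (R=3.5000) → pose (1.1034, 0.2242, -4.3798)
step 3: θ'=-6.3798 (R=-0.2500) → pose (1.3638, 0.5546, -6.3798)
step 4: θ'=-6.1298 (R=-4.0000) → pose (0.3669, 0.5263, -6.1298)
step 5: θ'=-3.6298 (R=0.6000) → pose (0.5566, 1.6492, -3.6298)

(0.5566, 1.6492, -3.6298)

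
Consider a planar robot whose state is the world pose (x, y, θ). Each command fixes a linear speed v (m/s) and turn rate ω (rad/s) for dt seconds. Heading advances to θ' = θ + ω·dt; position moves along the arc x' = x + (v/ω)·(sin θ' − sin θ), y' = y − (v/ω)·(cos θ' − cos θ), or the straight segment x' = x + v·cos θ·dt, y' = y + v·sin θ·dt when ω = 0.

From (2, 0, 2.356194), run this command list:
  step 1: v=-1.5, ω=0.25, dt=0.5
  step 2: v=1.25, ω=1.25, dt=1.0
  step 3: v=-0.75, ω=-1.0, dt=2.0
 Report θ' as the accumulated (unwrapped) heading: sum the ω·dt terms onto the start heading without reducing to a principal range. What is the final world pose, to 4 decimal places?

step 1: θ'=2.4812 (R=-6.0000) → pose (2.5621, -0.4958, 2.4812)
step 2: θ'=3.7312 (R=1.0000) → pose (1.3926, -0.4544, 3.7312)
step 3: θ'=1.7312 (R=0.7500) → pose (2.5500, -0.9580, 1.7312)

(2.5500, -0.9580, 1.7312)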